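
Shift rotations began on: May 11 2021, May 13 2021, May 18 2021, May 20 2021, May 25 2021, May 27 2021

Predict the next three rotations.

The gap pattern 2, 5, 2, 5, 2 repeats every 2 events.
These are the Tuesdays and Thursdays of each week.
The following Tuesday is Jun 1 2021.
The following Thursday is Jun 3 2021.
The following Tuesday is Jun 8 2021.

Jun 1 2021, Jun 3 2021, Jun 8 2021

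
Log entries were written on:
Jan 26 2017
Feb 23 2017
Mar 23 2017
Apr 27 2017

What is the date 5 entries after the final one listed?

These are Thursdays at 28- or 35-day spacing (28, 28, 35).
The pattern: 4th Thursday of the month.
4th Thursday of May 2017: May 25 2017.
4th Thursday of June 2017: Jun 22 2017.
4th Thursday of July 2017: Jul 27 2017.
August 2017 — 4th Thursday is Aug 24 2017.
4th Thursday of September 2017: Sep 28 2017.

Sep 28 2017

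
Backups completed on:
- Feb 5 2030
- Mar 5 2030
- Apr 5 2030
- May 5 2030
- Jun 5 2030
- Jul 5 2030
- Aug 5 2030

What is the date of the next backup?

Gaps: 28, 31, 30, 31, 30, 31 days — not constant. Every event is on the 5th of the month.
Pattern: the 5th of each month.
September 2030: Sep 5 2030.

Sep 5 2030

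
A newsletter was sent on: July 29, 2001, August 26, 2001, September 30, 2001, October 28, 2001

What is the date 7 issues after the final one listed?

May 26, 2002

All Sundays; the gaps (28, 35, 28) vary with month length.
This is the last Sunday of each month.
Last Sunday of November 2001: November 25, 2001.
Last Sunday of December 2001: December 30, 2001.
Last Sunday of January 2002: January 27, 2002.
Last Sunday of February 2002: February 24, 2002.
Last Sunday of March 2002: March 31, 2002.
Last Sunday of April 2002: April 28, 2002.
May 2002 ends with Sunday May 26, 2002.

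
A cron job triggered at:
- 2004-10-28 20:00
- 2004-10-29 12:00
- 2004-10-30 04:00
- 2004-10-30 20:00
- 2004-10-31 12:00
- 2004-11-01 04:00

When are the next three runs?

2004-11-01 20:00, 2004-11-02 12:00, 2004-11-03 04:00

Gaps: 16, 16, 16, 16, 16 hours — each event is 16 hours after the previous one.
2004-11-01 04:00 + 16 h = 2004-11-01 20:00.
2004-11-01 20:00 + 16 h = 2004-11-02 12:00.
2004-11-02 12:00 + 16 h = 2004-11-03 04:00.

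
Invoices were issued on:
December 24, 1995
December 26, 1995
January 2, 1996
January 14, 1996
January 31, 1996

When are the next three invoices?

Gaps: 2, 7, 12, 17 days — each gap is 5 larger than the previous one.
Next gap: 22 days. January 31, 1996 + 22 days = February 22, 1996.
Next gap: 27 days. February 22, 1996 + 27 days = March 20, 1996.
Next gap: 32 days. March 20, 1996 + 32 days = April 21, 1996.

February 22, 1996; March 20, 1996; April 21, 1996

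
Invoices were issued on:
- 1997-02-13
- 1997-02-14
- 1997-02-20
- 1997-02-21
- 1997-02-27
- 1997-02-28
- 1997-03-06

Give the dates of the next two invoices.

Every event lands on a Thursday or Friday (gaps cycle 1, 6, 1, 6, 1, 6).
So the schedule is: every Thursday and Friday.
Next Friday: 1997-03-07.
Next Thursday: 1997-03-13.

1997-03-07, 1997-03-13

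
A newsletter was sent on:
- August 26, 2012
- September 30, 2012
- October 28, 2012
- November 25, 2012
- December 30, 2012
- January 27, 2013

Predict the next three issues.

These are Sundays with 35, 28, 28, 35, 28-day gaps.
Each is the final Sunday of its month — September 30, 2012 is past the 28th, so '4th Sunday' doesn't fit.
February 2013 ends with Sunday February 24, 2013.
March 2013 ends with Sunday March 31, 2013.
April 2013 ends with Sunday April 28, 2013.

February 24, 2013; March 31, 2013; April 28, 2013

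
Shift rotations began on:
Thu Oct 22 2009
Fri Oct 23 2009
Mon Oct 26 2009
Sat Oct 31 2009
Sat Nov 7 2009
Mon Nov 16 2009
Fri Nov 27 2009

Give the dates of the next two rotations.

The spacing grows by 2 each time: 1, 3, 5, 7, 9, 11 days.
Next gap: 13 days. Fri Nov 27 2009 + 13 days = Thu Dec 10 2009.
Next gap: 15 days. Thu Dec 10 2009 + 15 days = Fri Dec 25 2009.

Thu Dec 10 2009, Fri Dec 25 2009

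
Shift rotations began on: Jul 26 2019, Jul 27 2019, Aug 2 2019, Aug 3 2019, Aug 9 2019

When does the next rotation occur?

The gap pattern 1, 6, 1, 6 repeats every 2 events.
These are the Fridays and Saturdays of each week.
The following Saturday is Aug 10 2019.

Aug 10 2019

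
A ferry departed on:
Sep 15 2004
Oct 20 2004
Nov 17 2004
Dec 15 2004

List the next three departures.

Jan 19 2005, Feb 16 2005, Mar 16 2005

These are Wednesdays at 28- or 35-day spacing (35, 28, 28).
The pattern: 3rd Wednesday of the month.
January 2005 — 3rd Wednesday is Jan 19 2005.
February 2005 — 3rd Wednesday is Feb 16 2005.
3rd Wednesday of March 2005: Mar 16 2005.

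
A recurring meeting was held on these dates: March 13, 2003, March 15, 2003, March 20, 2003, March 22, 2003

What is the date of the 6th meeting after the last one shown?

Every event lands on a Thursday or Saturday (gaps cycle 2, 5, 2).
So the schedule is: every Thursday and Saturday.
Next Thursday: March 27, 2003.
The following Saturday is March 29, 2003.
Next Thursday: April 3, 2003.
Next Saturday: April 5, 2003.
Next Thursday: April 10, 2003.
Next Saturday: April 12, 2003.

April 12, 2003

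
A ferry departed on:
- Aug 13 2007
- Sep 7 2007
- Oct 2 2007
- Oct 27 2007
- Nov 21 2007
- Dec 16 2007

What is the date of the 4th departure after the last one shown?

Mar 25 2008

Gaps between consecutive events: 25, 25, 25, 25, 25 days — a constant 25-day interval.
Dec 16 2007 + 25 days = Jan 10 2008.
Jan 10 2008 + 25 days = Feb 4 2008.
Feb 4 2008 + 25 days = Feb 29 2008.
Feb 29 2008 + 25 days = Mar 25 2008.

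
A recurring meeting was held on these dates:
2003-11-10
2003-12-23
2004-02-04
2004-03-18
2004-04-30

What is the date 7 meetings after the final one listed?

Every event comes 43 days after the last (43, 43, 43, 43).
2004-04-30 + 43 days = 2004-06-12.
2004-06-12 + 43 days = 2004-07-25.
2004-07-25 + 43 days = 2004-09-06.
2004-09-06 + 43 days = 2004-10-19.
2004-10-19 + 43 days = 2004-12-01.
2004-12-01 + 43 days = 2005-01-13.
2005-01-13 + 43 days = 2005-02-25.

2005-02-25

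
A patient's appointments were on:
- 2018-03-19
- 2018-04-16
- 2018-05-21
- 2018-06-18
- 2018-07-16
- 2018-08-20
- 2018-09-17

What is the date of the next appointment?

These are Mondays at 28- or 35-day spacing (28, 35, 28, 28, 35, 28).
The pattern: 3rd Monday of the month.
3rd Monday of October 2018: 2018-10-15.

2018-10-15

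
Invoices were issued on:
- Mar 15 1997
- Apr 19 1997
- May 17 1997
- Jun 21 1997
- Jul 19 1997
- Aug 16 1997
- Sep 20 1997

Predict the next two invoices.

Gaps: 35, 28, 35, 28, 28, 35 days — a mix of 28 and 35. Every date is a Saturday.
Each is the 3rd Saturday of its month.
3rd Saturday of October 1997: Oct 18 1997.
November 1997 — 3rd Saturday is Nov 15 1997.

Oct 18 1997, Nov 15 1997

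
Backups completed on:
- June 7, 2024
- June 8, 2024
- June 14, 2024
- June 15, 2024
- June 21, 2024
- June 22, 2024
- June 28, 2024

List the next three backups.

June 29, 2024; July 5, 2024; July 6, 2024

Gaps: 1, 6, 1, 6, 1, 6 days — not constant, but cyclic with period 2.
The events fall on every Friday and Saturday.
The following Saturday is June 29, 2024.
Next Friday: July 5, 2024.
The following Saturday is July 6, 2024.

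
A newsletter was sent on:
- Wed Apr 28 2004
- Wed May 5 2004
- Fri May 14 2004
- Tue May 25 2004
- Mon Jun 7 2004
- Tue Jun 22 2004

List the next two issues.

Fri Jul 9 2004, Wed Jul 28 2004

Gaps: 7, 9, 11, 13, 15 days — each gap is 2 larger than the previous one.
Next gap: 17 days. Tue Jun 22 2004 + 17 days = Fri Jul 9 2004.
Next gap: 19 days. Fri Jul 9 2004 + 19 days = Wed Jul 28 2004.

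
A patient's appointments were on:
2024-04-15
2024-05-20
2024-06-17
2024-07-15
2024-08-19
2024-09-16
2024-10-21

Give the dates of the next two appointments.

All dates are Mondays, 35, 28, 28, 35, 28, 35 days apart.
Specifically, the 3rd Monday of each month.
November 2024 — 3rd Monday is 2024-11-18.
3rd Monday of December 2024: 2024-12-16.

2024-11-18, 2024-12-16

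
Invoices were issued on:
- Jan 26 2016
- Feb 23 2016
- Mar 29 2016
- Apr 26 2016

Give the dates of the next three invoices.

These are Tuesdays with 28, 35, 28-day gaps.
Each is the final Tuesday of its month — Mar 29 2016 is past the 28th, so '4th Tuesday' doesn't fit.
Last Tuesday of May 2016: May 31 2016.
Last Tuesday of June 2016: Jun 28 2016.
July 2016 ends with Tuesday Jul 26 2016.

May 31 2016, Jun 28 2016, Jul 26 2016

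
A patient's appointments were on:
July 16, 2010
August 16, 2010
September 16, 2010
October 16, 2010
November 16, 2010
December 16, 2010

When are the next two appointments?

Each date is the 16th; the gaps (31, 31, 30, 31, 30) track the month lengths.
The rule is the 16th of each month.
Next: January 2011 → January 16, 2011.
February 2011: February 16, 2011.

January 16, 2011; February 16, 2011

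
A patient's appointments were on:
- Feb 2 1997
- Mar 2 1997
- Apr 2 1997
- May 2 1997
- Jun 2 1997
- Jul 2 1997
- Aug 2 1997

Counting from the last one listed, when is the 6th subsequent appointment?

Each date is the 2nd; the gaps (28, 31, 30, 31, 30, 31) track the month lengths.
The rule is the 2nd of each month.
September 1997: Sep 2 1997.
October 1997: Oct 2 1997.
Next: November 1997 → Nov 2 1997.
Next: December 1997 → Dec 2 1997.
Next: January 1998 → Jan 2 1998.
Next: February 1998 → Feb 2 1998.

Feb 2 1998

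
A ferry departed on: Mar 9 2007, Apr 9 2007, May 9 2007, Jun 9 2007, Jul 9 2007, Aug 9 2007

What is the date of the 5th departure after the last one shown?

Gaps: 31, 30, 31, 30, 31 days — not constant. Every event is on the 9th of the month.
Pattern: the 9th of each month.
Next: September 2007 → Sep 9 2007.
October 2007: Oct 9 2007.
Next: November 2007 → Nov 9 2007.
Next: December 2007 → Dec 9 2007.
Next: January 2008 → Jan 9 2008.

Jan 9 2008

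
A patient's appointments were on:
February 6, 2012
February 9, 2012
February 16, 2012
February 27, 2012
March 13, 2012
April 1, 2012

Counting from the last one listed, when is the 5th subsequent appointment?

Intervals are 3, 7, 11, 15, 19 days — an arithmetic progression with common difference 4.
Next gap: 23 days. April 1, 2012 + 23 days = April 24, 2012.
Next gap: 27 days. April 24, 2012 + 27 days = May 21, 2012.
Next gap: 31 days. May 21, 2012 + 31 days = June 21, 2012.
Next gap: 35 days. June 21, 2012 + 35 days = July 26, 2012.
Next gap: 39 days. July 26, 2012 + 39 days = September 3, 2012.

September 3, 2012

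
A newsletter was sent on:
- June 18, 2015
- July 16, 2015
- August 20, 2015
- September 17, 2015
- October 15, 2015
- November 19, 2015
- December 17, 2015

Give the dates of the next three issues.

January 21, 2016; February 18, 2016; March 17, 2016

All dates are Thursdays, 28, 35, 28, 28, 35, 28 days apart.
Specifically, the 3rd Thursday of each month.
3rd Thursday of January 2016: January 21, 2016.
February 2016 — 3rd Thursday is February 18, 2016.
3rd Thursday of March 2016: March 17, 2016.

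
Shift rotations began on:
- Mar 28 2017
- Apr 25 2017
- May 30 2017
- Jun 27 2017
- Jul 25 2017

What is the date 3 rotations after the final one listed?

Oct 31 2017

Every date is a Tuesday; gaps 28, 35, 28, 28 days.
Each is the last Tuesday of its month (at least one falls on the 29th or later, ruling out '4th Tuesday').
August 2017 ends with Tuesday Aug 29 2017.
September 2017 ends with Tuesday Sep 26 2017.
October 2017 ends with Tuesday Oct 31 2017.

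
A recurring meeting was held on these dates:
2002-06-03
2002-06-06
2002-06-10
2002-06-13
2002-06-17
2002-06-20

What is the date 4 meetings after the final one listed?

The gap pattern 3, 4, 3, 4, 3 repeats every 2 events.
These are the Mondays and Thursdays of each week.
Next Monday: 2002-06-24.
Next Thursday: 2002-06-27.
Next Monday: 2002-07-01.
Next Thursday: 2002-07-04.

2002-07-04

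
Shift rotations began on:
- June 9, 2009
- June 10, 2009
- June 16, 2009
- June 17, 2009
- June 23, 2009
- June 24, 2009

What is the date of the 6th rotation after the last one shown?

The gap pattern 1, 6, 1, 6, 1 repeats every 2 events.
These are the Tuesdays and Wednesdays of each week.
Next Tuesday: June 30, 2009.
Next Wednesday: July 1, 2009.
The following Tuesday is July 7, 2009.
The following Wednesday is July 8, 2009.
Next Tuesday: July 14, 2009.
The following Wednesday is July 15, 2009.

July 15, 2009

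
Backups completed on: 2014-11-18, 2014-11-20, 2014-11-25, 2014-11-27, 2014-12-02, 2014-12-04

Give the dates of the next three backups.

2014-12-09, 2014-12-11, 2014-12-16

Gaps: 2, 5, 2, 5, 2 days — not constant, but cyclic with period 2.
The events fall on every Tuesday and Thursday.
The following Tuesday is 2014-12-09.
The following Thursday is 2014-12-11.
Next Tuesday: 2014-12-16.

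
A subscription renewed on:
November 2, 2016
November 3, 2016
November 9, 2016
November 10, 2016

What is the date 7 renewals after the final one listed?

Gaps: 1, 6, 1 days — not constant, but cyclic with period 2.
The events fall on every Wednesday and Thursday.
The following Wednesday is November 16, 2016.
Next Thursday: November 17, 2016.
The following Wednesday is November 23, 2016.
The following Thursday is November 24, 2016.
Next Wednesday: November 30, 2016.
Next Thursday: December 1, 2016.
The following Wednesday is December 7, 2016.

December 7, 2016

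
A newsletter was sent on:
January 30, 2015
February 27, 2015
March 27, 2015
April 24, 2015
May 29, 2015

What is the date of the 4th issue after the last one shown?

Every date is a Friday; gaps 28, 28, 28, 35 days.
Each is the last Friday of its month (at least one falls on the 29th or later, ruling out '4th Friday').
Last Friday of June 2015: June 26, 2015.
Last Friday of July 2015: July 31, 2015.
August 2015 ends with Friday August 28, 2015.
September 2015 ends with Friday September 25, 2015.

September 25, 2015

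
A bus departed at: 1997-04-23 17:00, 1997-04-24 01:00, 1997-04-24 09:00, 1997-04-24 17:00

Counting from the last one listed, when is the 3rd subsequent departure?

1997-04-25 17:00

The interval is a steady 8 hours (8, 8, 8).
1997-04-24 17:00 + 8 h = 1997-04-25 01:00.
1997-04-25 01:00 + 8 h = 1997-04-25 09:00.
1997-04-25 09:00 + 8 h = 1997-04-25 17:00.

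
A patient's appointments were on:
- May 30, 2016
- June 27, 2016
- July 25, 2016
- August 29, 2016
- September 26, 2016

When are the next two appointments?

October 31, 2016; November 28, 2016

Every date is a Monday; gaps 28, 28, 35, 28 days.
Each is the last Monday of its month (at least one falls on the 29th or later, ruling out '4th Monday').
October 2016 ends with Monday October 31, 2016.
November 2016 ends with Monday November 28, 2016.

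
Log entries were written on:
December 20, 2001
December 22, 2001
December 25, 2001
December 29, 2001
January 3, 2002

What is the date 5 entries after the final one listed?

February 12, 2002

Gaps: 2, 3, 4, 5 days — each gap is 1 larger than the previous one.
Next gap: 6 days. January 3, 2002 + 6 days = January 9, 2002.
Next gap: 7 days. January 9, 2002 + 7 days = January 16, 2002.
Next gap: 8 days. January 16, 2002 + 8 days = January 24, 2002.
Next gap: 9 days. January 24, 2002 + 9 days = February 2, 2002.
Next gap: 10 days. February 2, 2002 + 10 days = February 12, 2002.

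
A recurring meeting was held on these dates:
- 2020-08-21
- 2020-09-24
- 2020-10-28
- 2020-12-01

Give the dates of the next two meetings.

The spacing is 34, 34, 34 days — always 34 days.
2020-12-01 + 34 days = 2021-01-04.
2021-01-04 + 34 days = 2021-02-07.

2021-01-04, 2021-02-07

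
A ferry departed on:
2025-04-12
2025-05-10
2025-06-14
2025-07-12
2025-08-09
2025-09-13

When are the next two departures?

2025-10-11, 2025-11-08

These are Saturdays at 28- or 35-day spacing (28, 35, 28, 28, 35).
The pattern: 2nd Saturday of the month.
2nd Saturday of October 2025: 2025-10-11.
2nd Saturday of November 2025: 2025-11-08.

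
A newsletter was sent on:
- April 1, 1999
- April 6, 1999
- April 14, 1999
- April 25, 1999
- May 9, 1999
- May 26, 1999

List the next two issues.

June 15, 1999; July 8, 1999

The spacing grows by 3 each time: 5, 8, 11, 14, 17 days.
Next gap: 20 days. May 26, 1999 + 20 days = June 15, 1999.
Next gap: 23 days. June 15, 1999 + 23 days = July 8, 1999.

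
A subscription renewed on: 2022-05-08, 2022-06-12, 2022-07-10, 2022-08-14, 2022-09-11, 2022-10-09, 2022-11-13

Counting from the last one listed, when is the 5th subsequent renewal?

These are Sundays at 28- or 35-day spacing (35, 28, 35, 28, 28, 35).
The pattern: 2nd Sunday of the month.
December 2022 — 2nd Sunday is 2022-12-11.
2nd Sunday of January 2023: 2023-01-08.
February 2023 — 2nd Sunday is 2023-02-12.
2nd Sunday of March 2023: 2023-03-12.
April 2023 — 2nd Sunday is 2023-04-09.

2023-04-09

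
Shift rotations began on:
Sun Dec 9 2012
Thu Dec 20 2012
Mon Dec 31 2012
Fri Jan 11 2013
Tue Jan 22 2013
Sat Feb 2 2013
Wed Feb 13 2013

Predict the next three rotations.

Sun Feb 24 2013, Thu Mar 7 2013, Mon Mar 18 2013

The spacing is 11, 11, 11, 11, 11, 11 days — always 11 days.
Wed Feb 13 2013 + 11 days = Sun Feb 24 2013.
Sun Feb 24 2013 + 11 days = Thu Mar 7 2013.
Thu Mar 7 2013 + 11 days = Mon Mar 18 2013.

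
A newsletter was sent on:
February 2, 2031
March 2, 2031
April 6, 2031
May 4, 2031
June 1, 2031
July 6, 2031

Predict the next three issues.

August 3, 2031; September 7, 2031; October 5, 2031

These are Sundays at 28- or 35-day spacing (28, 35, 28, 28, 35).
The pattern: 1st Sunday of the month.
1st Sunday of August 2031: August 3, 2031.
September 2031 — 1st Sunday is September 7, 2031.
1st Sunday of October 2031: October 5, 2031.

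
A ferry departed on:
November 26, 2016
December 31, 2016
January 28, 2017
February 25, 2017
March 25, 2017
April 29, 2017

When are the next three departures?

All Saturdays; the gaps (35, 28, 28, 28, 35) vary with month length.
This is the last Saturday of each month.
May 2017 ends with Saturday May 27, 2017.
June 2017 ends with Saturday June 24, 2017.
July 2017 ends with Saturday July 29, 2017.

May 27, 2017; June 24, 2017; July 29, 2017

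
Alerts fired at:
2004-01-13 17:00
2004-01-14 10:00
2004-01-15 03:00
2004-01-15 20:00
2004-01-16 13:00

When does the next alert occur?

The interval is a steady 17 hours (17, 17, 17, 17).
2004-01-16 13:00 + 17 h = 2004-01-17 06:00.

2004-01-17 06:00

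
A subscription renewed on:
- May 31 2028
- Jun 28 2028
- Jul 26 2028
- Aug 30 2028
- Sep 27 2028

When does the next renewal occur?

Oct 25 2028

Every date is a Wednesday; gaps 28, 28, 35, 28 days.
Each is the last Wednesday of its month (at least one falls on the 29th or later, ruling out '4th Wednesday').
October 2028 ends with Wednesday Oct 25 2028.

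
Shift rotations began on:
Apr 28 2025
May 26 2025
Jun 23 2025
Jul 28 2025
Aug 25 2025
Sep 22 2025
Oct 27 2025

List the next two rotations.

Nov 24 2025, Dec 22 2025

Gaps: 28, 28, 35, 28, 28, 35 days — a mix of 28 and 35. Every date is a Monday.
Each is the 4th Monday of its month.
November 2025 — 4th Monday is Nov 24 2025.
4th Monday of December 2025: Dec 22 2025.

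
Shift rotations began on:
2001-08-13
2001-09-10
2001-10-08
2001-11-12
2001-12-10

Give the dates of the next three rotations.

All dates are Mondays, 28, 28, 35, 28 days apart.
Specifically, the 2nd Monday of each month.
January 2002 — 2nd Monday is 2002-01-14.
2nd Monday of February 2002: 2002-02-11.
March 2002 — 2nd Monday is 2002-03-11.

2002-01-14, 2002-02-11, 2002-03-11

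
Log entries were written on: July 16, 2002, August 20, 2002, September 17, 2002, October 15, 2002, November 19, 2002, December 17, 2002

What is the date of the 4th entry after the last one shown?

All dates are Tuesdays, 35, 28, 28, 35, 28 days apart.
Specifically, the 3rd Tuesday of each month.
3rd Tuesday of January 2003: January 21, 2003.
February 2003 — 3rd Tuesday is February 18, 2003.
March 2003 — 3rd Tuesday is March 18, 2003.
April 2003 — 3rd Tuesday is April 15, 2003.

April 15, 2003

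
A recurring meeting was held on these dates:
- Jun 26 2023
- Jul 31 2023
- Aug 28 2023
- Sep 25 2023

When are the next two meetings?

These are Mondays with 35, 28, 28-day gaps.
Each is the final Monday of its month — Jul 31 2023 is past the 28th, so '4th Monday' doesn't fit.
Last Monday of October 2023: Oct 30 2023.
Last Monday of November 2023: Nov 27 2023.

Oct 30 2023, Nov 27 2023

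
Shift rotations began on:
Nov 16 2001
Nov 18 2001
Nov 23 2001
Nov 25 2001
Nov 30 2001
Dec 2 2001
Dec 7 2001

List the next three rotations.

Dec 9 2001, Dec 14 2001, Dec 16 2001

The gap pattern 2, 5, 2, 5, 2, 5 repeats every 2 events.
These are the Fridays and Sundays of each week.
Next Sunday: Dec 9 2001.
Next Friday: Dec 14 2001.
Next Sunday: Dec 16 2001.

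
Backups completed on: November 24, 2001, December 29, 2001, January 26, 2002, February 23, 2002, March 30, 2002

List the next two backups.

Every date is a Saturday; gaps 35, 28, 28, 35 days.
Each is the last Saturday of its month (at least one falls on the 29th or later, ruling out '4th Saturday').
April 2002 ends with Saturday April 27, 2002.
Last Saturday of May 2002: May 25, 2002.

April 27, 2002; May 25, 2002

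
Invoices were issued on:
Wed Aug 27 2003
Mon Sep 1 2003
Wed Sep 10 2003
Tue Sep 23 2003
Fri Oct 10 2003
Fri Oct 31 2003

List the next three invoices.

Tue Nov 25 2003, Wed Dec 24 2003, Mon Jan 26 2004

Intervals are 5, 9, 13, 17, 21 days — an arithmetic progression with common difference 4.
Next gap: 25 days. Fri Oct 31 2003 + 25 days = Tue Nov 25 2003.
Next gap: 29 days. Tue Nov 25 2003 + 29 days = Wed Dec 24 2003.
Next gap: 33 days. Wed Dec 24 2003 + 33 days = Mon Jan 26 2004.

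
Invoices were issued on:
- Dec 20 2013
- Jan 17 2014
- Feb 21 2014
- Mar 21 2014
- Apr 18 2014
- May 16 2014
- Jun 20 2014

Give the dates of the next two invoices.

Gaps: 28, 35, 28, 28, 28, 35 days — a mix of 28 and 35. Every date is a Friday.
Each is the 3rd Friday of its month.
3rd Friday of July 2014: Jul 18 2014.
August 2014 — 3rd Friday is Aug 15 2014.

Jul 18 2014, Aug 15 2014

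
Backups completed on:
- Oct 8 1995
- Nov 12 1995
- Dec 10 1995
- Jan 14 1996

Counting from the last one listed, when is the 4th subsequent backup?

May 12 1996

These are Sundays at 28- or 35-day spacing (35, 28, 35).
The pattern: 2nd Sunday of the month.
February 1996 — 2nd Sunday is Feb 11 1996.
March 1996 — 2nd Sunday is Mar 10 1996.
April 1996 — 2nd Sunday is Apr 14 1996.
2nd Sunday of May 1996: May 12 1996.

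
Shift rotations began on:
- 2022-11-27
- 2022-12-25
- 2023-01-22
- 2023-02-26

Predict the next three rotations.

2023-03-26, 2023-04-23, 2023-05-28

Gaps: 28, 28, 35 days — a mix of 28 and 35. Every date is a Sunday.
Each is the 4th Sunday of its month.
4th Sunday of March 2023: 2023-03-26.
4th Sunday of April 2023: 2023-04-23.
4th Sunday of May 2023: 2023-05-28.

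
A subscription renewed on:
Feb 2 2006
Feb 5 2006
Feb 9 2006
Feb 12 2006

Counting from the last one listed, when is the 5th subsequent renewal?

Mar 2 2006

Gaps: 3, 4, 3 days — not constant, but cyclic with period 2.
The events fall on every Thursday and Sunday.
The following Thursday is Feb 16 2006.
The following Sunday is Feb 19 2006.
Next Thursday: Feb 23 2006.
The following Sunday is Feb 26 2006.
Next Thursday: Mar 2 2006.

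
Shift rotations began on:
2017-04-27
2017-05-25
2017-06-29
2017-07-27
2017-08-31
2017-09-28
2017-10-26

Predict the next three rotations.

2017-11-30, 2017-12-28, 2018-01-25

Every date is a Thursday; gaps 28, 35, 28, 35, 28, 28 days.
Each is the last Thursday of its month (at least one falls on the 29th or later, ruling out '4th Thursday').
Last Thursday of November 2017: 2017-11-30.
December 2017 ends with Thursday 2017-12-28.
Last Thursday of January 2018: 2018-01-25.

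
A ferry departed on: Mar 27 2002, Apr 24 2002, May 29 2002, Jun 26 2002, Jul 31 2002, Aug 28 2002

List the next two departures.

Sep 25 2002, Oct 30 2002

Every date is a Wednesday; gaps 28, 35, 28, 35, 28 days.
Each is the last Wednesday of its month (at least one falls on the 29th or later, ruling out '4th Wednesday').
Last Wednesday of September 2002: Sep 25 2002.
Last Wednesday of October 2002: Oct 30 2002.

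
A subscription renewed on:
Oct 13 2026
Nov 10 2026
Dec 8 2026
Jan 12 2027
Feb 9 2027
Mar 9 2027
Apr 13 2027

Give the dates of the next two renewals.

May 11 2027, Jun 8 2027

These are Tuesdays at 28- or 35-day spacing (28, 28, 35, 28, 28, 35).
The pattern: 2nd Tuesday of the month.
2nd Tuesday of May 2027: May 11 2027.
June 2027 — 2nd Tuesday is Jun 8 2027.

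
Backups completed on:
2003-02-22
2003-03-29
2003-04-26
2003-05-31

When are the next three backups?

2003-06-28, 2003-07-26, 2003-08-30

All Saturdays; the gaps (35, 28, 35) vary with month length.
This is the last Saturday of each month.
June 2003 ends with Saturday 2003-06-28.
July 2003 ends with Saturday 2003-07-26.
August 2003 ends with Saturday 2003-08-30.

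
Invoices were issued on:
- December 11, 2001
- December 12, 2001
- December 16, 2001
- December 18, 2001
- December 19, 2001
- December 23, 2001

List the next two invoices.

December 25, 2001; December 26, 2001

Every event lands on a Tuesday or Wednesday or Sunday (gaps cycle 1, 4, 2, 1, 4).
So the schedule is: every Tuesday, Wednesday and Sunday.
Next Tuesday: December 25, 2001.
The following Wednesday is December 26, 2001.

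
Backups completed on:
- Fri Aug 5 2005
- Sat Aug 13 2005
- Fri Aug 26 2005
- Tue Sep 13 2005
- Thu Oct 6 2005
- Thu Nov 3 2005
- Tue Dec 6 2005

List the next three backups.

Intervals are 8, 13, 18, 23, 28, 33 days — an arithmetic progression with common difference 5.
Next gap: 38 days. Tue Dec 6 2005 + 38 days = Fri Jan 13 2006.
Next gap: 43 days. Fri Jan 13 2006 + 43 days = Sat Feb 25 2006.
Next gap: 48 days. Sat Feb 25 2006 + 48 days = Fri Apr 14 2006.

Fri Jan 13 2006, Sat Feb 25 2006, Fri Apr 14 2006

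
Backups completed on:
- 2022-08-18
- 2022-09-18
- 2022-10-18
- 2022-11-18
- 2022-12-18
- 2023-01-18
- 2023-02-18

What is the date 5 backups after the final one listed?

2023-07-18

The day-of-month is always 18 (31, 30, 31, 30, 31, 31 days between events).
So this recurs on the 18th of each month.
Next: March 2023 → 2023-03-18.
April 2023: 2023-04-18.
Next: May 2023 → 2023-05-18.
Next: June 2023 → 2023-06-18.
Next: July 2023 → 2023-07-18.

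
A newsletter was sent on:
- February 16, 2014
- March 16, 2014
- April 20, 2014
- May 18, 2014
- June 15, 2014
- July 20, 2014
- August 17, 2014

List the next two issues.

September 21, 2014; October 19, 2014

These are Sundays at 28- or 35-day spacing (28, 35, 28, 28, 35, 28).
The pattern: 3rd Sunday of the month.
3rd Sunday of September 2014: September 21, 2014.
October 2014 — 3rd Sunday is October 19, 2014.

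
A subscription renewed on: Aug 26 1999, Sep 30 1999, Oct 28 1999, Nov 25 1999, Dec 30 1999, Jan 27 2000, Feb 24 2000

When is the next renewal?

These are Thursdays with 35, 28, 28, 35, 28, 28-day gaps.
Each is the final Thursday of its month — Sep 30 1999 is past the 28th, so '4th Thursday' doesn't fit.
March 2000 ends with Thursday Mar 30 2000.

Mar 30 2000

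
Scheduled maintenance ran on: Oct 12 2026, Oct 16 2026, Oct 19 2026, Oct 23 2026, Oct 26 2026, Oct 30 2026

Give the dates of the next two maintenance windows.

Nov 2 2026, Nov 6 2026

Every event lands on a Monday or Friday (gaps cycle 4, 3, 4, 3, 4).
So the schedule is: every Monday and Friday.
Next Monday: Nov 2 2026.
The following Friday is Nov 6 2026.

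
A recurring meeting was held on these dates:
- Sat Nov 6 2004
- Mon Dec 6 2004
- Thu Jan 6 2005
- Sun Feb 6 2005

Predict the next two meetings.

Sun Mar 6 2005, Wed Apr 6 2005

The day-of-month is always 6 (30, 31, 31 days between events).
So this recurs on the 6th of each month.
March 2005: Sun Mar 6 2005.
Next: April 2005 → Wed Apr 6 2005.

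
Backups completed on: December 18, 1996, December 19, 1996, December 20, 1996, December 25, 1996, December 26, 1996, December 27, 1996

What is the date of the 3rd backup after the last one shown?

The gap pattern 1, 1, 5, 1, 1 repeats every 3 events.
These are the Wednesdays, Thursdays and Fridays of each week.
The following Wednesday is January 1, 1997.
Next Thursday: January 2, 1997.
Next Friday: January 3, 1997.

January 3, 1997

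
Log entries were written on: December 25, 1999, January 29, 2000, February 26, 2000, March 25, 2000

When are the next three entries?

All Saturdays; the gaps (35, 28, 28) vary with month length.
This is the last Saturday of each month.
April 2000 ends with Saturday April 29, 2000.
Last Saturday of May 2000: May 27, 2000.
June 2000 ends with Saturday June 24, 2000.

April 29, 2000; May 27, 2000; June 24, 2000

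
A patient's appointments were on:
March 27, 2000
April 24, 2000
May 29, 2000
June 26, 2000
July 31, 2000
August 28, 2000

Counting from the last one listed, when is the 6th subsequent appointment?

February 26, 2001

All Mondays; the gaps (28, 35, 28, 35, 28) vary with month length.
This is the last Monday of each month.
September 2000 ends with Monday September 25, 2000.
Last Monday of October 2000: October 30, 2000.
November 2000 ends with Monday November 27, 2000.
December 2000 ends with Monday December 25, 2000.
Last Monday of January 2001: January 29, 2001.
February 2001 ends with Monday February 26, 2001.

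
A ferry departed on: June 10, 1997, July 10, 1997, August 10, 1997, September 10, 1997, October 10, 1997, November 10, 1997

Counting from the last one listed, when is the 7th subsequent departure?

Gaps: 30, 31, 31, 30, 31 days — not constant. Every event is on the 10th of the month.
Pattern: the 10th of each month.
December 1997: December 10, 1997.
January 1998: January 10, 1998.
February 1998: February 10, 1998.
March 1998: March 10, 1998.
Next: April 1998 → April 10, 1998.
Next: May 1998 → May 10, 1998.
Next: June 1998 → June 10, 1998.

June 10, 1998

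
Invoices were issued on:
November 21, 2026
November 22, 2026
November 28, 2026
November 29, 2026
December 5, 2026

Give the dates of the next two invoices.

December 6, 2026; December 12, 2026

Every event lands on a Saturday or Sunday (gaps cycle 1, 6, 1, 6).
So the schedule is: every Saturday and Sunday.
Next Sunday: December 6, 2026.
The following Saturday is December 12, 2026.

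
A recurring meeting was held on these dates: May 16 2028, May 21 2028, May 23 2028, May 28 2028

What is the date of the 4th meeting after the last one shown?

Jun 11 2028

Every event lands on a Tuesday or Sunday (gaps cycle 5, 2, 5).
So the schedule is: every Tuesday and Sunday.
Next Tuesday: May 30 2028.
The following Sunday is Jun 4 2028.
Next Tuesday: Jun 6 2028.
The following Sunday is Jun 11 2028.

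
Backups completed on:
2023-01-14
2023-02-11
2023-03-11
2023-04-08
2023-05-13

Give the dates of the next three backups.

Gaps: 28, 28, 28, 35 days — a mix of 28 and 35. Every date is a Saturday.
Each is the 2nd Saturday of its month.
2nd Saturday of June 2023: 2023-06-10.
July 2023 — 2nd Saturday is 2023-07-08.
2nd Saturday of August 2023: 2023-08-12.

2023-06-10, 2023-07-08, 2023-08-12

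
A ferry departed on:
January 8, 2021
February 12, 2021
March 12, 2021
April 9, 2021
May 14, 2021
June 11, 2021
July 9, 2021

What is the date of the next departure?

August 13, 2021

All dates are Fridays, 35, 28, 28, 35, 28, 28 days apart.
Specifically, the 2nd Friday of each month.
2nd Friday of August 2021: August 13, 2021.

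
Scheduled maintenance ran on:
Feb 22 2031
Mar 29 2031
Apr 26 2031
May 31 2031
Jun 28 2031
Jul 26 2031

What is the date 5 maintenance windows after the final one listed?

Dec 27 2031

All Saturdays; the gaps (35, 28, 35, 28, 28) vary with month length.
This is the last Saturday of each month.
August 2031 ends with Saturday Aug 30 2031.
Last Saturday of September 2031: Sep 27 2031.
Last Saturday of October 2031: Oct 25 2031.
Last Saturday of November 2031: Nov 29 2031.
Last Saturday of December 2031: Dec 27 2031.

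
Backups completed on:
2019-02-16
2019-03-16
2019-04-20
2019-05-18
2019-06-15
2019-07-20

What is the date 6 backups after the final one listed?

These are Saturdays at 28- or 35-day spacing (28, 35, 28, 28, 35).
The pattern: 3rd Saturday of the month.
3rd Saturday of August 2019: 2019-08-17.
3rd Saturday of September 2019: 2019-09-21.
October 2019 — 3rd Saturday is 2019-10-19.
3rd Saturday of November 2019: 2019-11-16.
3rd Saturday of December 2019: 2019-12-21.
January 2020 — 3rd Saturday is 2020-01-18.

2020-01-18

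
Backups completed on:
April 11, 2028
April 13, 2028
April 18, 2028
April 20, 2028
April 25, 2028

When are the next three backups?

Gaps: 2, 5, 2, 5 days — not constant, but cyclic with period 2.
The events fall on every Tuesday and Thursday.
The following Thursday is April 27, 2028.
The following Tuesday is May 2, 2028.
The following Thursday is May 4, 2028.

April 27, 2028; May 2, 2028; May 4, 2028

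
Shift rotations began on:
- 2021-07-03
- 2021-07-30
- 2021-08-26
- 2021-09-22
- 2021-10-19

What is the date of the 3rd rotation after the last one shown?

2022-01-08

Every event comes 27 days after the last (27, 27, 27, 27).
2021-10-19 + 27 days = 2021-11-15.
2021-11-15 + 27 days = 2021-12-12.
2021-12-12 + 27 days = 2022-01-08.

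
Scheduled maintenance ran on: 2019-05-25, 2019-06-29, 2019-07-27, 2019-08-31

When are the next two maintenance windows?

Every date is a Saturday; gaps 35, 28, 35 days.
Each is the last Saturday of its month (at least one falls on the 29th or later, ruling out '4th Saturday').
September 2019 ends with Saturday 2019-09-28.
October 2019 ends with Saturday 2019-10-26.

2019-09-28, 2019-10-26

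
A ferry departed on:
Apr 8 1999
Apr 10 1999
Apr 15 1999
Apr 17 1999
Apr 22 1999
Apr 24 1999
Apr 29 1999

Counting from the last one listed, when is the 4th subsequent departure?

The gap pattern 2, 5, 2, 5, 2, 5 repeats every 2 events.
These are the Thursdays and Saturdays of each week.
Next Saturday: May 1 1999.
Next Thursday: May 6 1999.
Next Saturday: May 8 1999.
The following Thursday is May 13 1999.

May 13 1999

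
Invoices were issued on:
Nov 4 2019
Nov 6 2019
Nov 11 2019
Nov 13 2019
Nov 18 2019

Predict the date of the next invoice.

Gaps: 2, 5, 2, 5 days — not constant, but cyclic with period 2.
The events fall on every Monday and Wednesday.
The following Wednesday is Nov 20 2019.

Nov 20 2019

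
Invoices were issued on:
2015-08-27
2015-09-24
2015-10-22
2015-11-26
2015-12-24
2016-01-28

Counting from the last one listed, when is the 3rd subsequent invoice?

2016-04-28

Gaps: 28, 28, 35, 28, 35 days — a mix of 28 and 35. Every date is a Thursday.
Each is the 4th Thursday of its month.
4th Thursday of February 2016: 2016-02-25.
4th Thursday of March 2016: 2016-03-24.
4th Thursday of April 2016: 2016-04-28.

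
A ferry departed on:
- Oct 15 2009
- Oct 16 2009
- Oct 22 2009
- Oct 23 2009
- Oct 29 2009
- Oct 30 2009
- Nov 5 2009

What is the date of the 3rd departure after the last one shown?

Gaps: 1, 6, 1, 6, 1, 6 days — not constant, but cyclic with period 2.
The events fall on every Thursday and Friday.
Next Friday: Nov 6 2009.
Next Thursday: Nov 12 2009.
The following Friday is Nov 13 2009.

Nov 13 2009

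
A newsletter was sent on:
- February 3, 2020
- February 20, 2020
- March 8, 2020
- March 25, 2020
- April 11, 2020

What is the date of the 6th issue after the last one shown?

Gaps between consecutive events: 17, 17, 17, 17 days — a constant 17-day interval.
April 11, 2020 + 17 days = April 28, 2020.
April 28, 2020 + 17 days = May 15, 2020.
May 15, 2020 + 17 days = June 1, 2020.
June 1, 2020 + 17 days = June 18, 2020.
June 18, 2020 + 17 days = July 5, 2020.
July 5, 2020 + 17 days = July 22, 2020.

July 22, 2020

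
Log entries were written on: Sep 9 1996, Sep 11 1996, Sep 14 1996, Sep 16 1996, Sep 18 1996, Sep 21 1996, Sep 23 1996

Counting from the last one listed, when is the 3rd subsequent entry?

Gaps: 2, 3, 2, 2, 3, 2 days — not constant, but cyclic with period 3.
The events fall on every Monday, Wednesday and Saturday.
The following Wednesday is Sep 25 1996.
Next Saturday: Sep 28 1996.
Next Monday: Sep 30 1996.

Sep 30 1996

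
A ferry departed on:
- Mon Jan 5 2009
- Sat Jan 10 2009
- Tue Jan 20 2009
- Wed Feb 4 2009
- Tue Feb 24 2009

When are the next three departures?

Gaps: 5, 10, 15, 20 days — each gap is 5 larger than the previous one.
Next gap: 25 days. Tue Feb 24 2009 + 25 days = Sat Mar 21 2009.
Next gap: 30 days. Sat Mar 21 2009 + 30 days = Mon Apr 20 2009.
Next gap: 35 days. Mon Apr 20 2009 + 35 days = Mon May 25 2009.

Sat Mar 21 2009, Mon Apr 20 2009, Mon May 25 2009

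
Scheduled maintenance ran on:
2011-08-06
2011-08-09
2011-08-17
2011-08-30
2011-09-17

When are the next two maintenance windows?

2011-10-10, 2011-11-07

Gaps: 3, 8, 13, 18 days — each gap is 5 larger than the previous one.
Next gap: 23 days. 2011-09-17 + 23 days = 2011-10-10.
Next gap: 28 days. 2011-10-10 + 28 days = 2011-11-07.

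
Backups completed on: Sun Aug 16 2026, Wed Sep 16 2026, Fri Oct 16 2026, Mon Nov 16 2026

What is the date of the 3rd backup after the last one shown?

Tue Feb 16 2027

Each date is the 16th; the gaps (31, 30, 31) track the month lengths.
The rule is the 16th of each month.
Next: December 2026 → Wed Dec 16 2026.
Next: January 2027 → Sat Jan 16 2027.
Next: February 2027 → Tue Feb 16 2027.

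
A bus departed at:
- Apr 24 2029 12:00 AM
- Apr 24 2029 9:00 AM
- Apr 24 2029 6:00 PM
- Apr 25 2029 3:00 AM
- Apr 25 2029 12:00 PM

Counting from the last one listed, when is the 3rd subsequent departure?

Spacing: 9, 9, 9, 9 h — constant 9 h.
Apr 25 2029 12:00 PM + 9 h = Apr 25 2029 9:00 PM.
Apr 25 2029 9:00 PM + 9 h = Apr 26 2029 6:00 AM.
Apr 26 2029 6:00 AM + 9 h = Apr 26 2029 3:00 PM.

Apr 26 2029 3:00 PM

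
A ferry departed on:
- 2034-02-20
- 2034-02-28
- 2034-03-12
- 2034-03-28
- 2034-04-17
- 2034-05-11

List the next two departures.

Gaps: 8, 12, 16, 20, 24 days — each gap is 4 larger than the previous one.
Next gap: 28 days. 2034-05-11 + 28 days = 2034-06-08.
Next gap: 32 days. 2034-06-08 + 32 days = 2034-07-10.

2034-06-08, 2034-07-10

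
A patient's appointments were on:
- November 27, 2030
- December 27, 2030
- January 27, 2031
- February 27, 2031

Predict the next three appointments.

March 27, 2031; April 27, 2031; May 27, 2031

The day-of-month is always 27 (30, 31, 31 days between events).
So this recurs on the 27th of each month.
March 2031: March 27, 2031.
Next: April 2031 → April 27, 2031.
Next: May 2031 → May 27, 2031.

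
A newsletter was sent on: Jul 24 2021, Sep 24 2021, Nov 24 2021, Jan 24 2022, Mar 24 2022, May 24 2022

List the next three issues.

The day-of-month is always 24 (62, 61, 61, 59, 61 days between events).
So this recurs on the 24th of every 2 months.
July 2022: Jul 24 2022.
Next: September 2022 → Sep 24 2022.
Next: November 2022 → Nov 24 2022.

Jul 24 2022, Sep 24 2022, Nov 24 2022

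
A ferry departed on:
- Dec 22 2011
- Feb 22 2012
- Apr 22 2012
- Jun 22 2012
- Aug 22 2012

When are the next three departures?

Each date is the 22nd; the gaps (62, 60, 61, 61) track the month lengths.
The rule is the 22nd of every 2 months.
October 2012: Oct 22 2012.
Next: December 2012 → Dec 22 2012.
February 2013: Feb 22 2013.

Oct 22 2012, Dec 22 2012, Feb 22 2013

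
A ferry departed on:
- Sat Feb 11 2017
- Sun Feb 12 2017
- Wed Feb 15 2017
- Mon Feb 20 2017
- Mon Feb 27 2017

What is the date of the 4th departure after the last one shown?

Sun Apr 16 2017

The spacing grows by 2 each time: 1, 3, 5, 7 days.
Next gap: 9 days. Mon Feb 27 2017 + 9 days = Wed Mar 8 2017.
Next gap: 11 days. Wed Mar 8 2017 + 11 days = Sun Mar 19 2017.
Next gap: 13 days. Sun Mar 19 2017 + 13 days = Sat Apr 1 2017.
Next gap: 15 days. Sat Apr 1 2017 + 15 days = Sun Apr 16 2017.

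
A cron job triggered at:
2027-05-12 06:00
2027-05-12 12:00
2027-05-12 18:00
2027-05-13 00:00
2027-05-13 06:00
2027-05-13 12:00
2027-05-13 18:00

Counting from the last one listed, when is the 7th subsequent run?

2027-05-15 12:00

Gaps: 6, 6, 6, 6, 6, 6 hours — each event is 6 hours after the previous one.
2027-05-13 18:00 + 6 h = 2027-05-14 00:00.
2027-05-14 00:00 + 6 h = 2027-05-14 06:00.
2027-05-14 06:00 + 6 h = 2027-05-14 12:00.
2027-05-14 12:00 + 6 h = 2027-05-14 18:00.
2027-05-14 18:00 + 6 h = 2027-05-15 00:00.
2027-05-15 00:00 + 6 h = 2027-05-15 06:00.
2027-05-15 06:00 + 6 h = 2027-05-15 12:00.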